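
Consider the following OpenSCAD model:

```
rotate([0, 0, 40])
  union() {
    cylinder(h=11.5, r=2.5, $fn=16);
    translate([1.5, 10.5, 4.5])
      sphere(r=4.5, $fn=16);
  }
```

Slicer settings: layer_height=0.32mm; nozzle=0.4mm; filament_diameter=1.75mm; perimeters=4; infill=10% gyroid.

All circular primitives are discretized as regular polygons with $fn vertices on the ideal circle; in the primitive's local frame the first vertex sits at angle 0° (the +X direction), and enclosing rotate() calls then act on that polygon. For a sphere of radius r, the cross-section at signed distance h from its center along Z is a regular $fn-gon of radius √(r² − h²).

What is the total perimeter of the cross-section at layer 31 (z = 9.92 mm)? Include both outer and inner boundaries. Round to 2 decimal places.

15.61 mm

At z = 9.92 mm: the cylinder: section is a regular 16-gon, circumradius r=2.5 (perimeter = 2·16·2.500·sin(180°/16) = 15.61 mm); the sphere at (1.5, 10.5) is absent (|z−center|=5.420 > r=4.5); Taking the union: only the r=2.5 cylinder is present, so the union is just that shape — boundary = 15.61 mm; (whole slice rotated 40° about Z — lengths, areas and connectivity unchanged). Overall, the cross-section is a single solid region. Total boundary length (outer) = 15.61 mm.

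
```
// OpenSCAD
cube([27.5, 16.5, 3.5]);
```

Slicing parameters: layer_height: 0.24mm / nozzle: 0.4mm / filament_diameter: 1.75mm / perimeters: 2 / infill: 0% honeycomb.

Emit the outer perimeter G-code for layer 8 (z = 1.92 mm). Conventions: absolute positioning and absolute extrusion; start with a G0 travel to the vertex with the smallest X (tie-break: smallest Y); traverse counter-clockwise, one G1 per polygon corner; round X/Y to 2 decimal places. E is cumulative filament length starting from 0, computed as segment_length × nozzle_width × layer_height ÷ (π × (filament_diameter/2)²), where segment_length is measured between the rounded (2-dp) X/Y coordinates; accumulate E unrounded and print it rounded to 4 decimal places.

At z = 1.92 mm: the cube (footprint 27.5×16.5) is included at this height. The outline is a single polygon with 4 vertices. Extrusion per mm of travel: 0.4 × 0.24 / (π × 0.875²) = 0.039912. Accumulating E over each segment gives final E = 3.5123.

G0 X0.00 Y0.00 Z1.92
G1 X27.50 Y0.00 E1.0976
G1 X27.50 Y16.50 E1.7561
G1 X0.00 Y16.50 E2.8537
G1 X0.00 Y0.00 E3.5123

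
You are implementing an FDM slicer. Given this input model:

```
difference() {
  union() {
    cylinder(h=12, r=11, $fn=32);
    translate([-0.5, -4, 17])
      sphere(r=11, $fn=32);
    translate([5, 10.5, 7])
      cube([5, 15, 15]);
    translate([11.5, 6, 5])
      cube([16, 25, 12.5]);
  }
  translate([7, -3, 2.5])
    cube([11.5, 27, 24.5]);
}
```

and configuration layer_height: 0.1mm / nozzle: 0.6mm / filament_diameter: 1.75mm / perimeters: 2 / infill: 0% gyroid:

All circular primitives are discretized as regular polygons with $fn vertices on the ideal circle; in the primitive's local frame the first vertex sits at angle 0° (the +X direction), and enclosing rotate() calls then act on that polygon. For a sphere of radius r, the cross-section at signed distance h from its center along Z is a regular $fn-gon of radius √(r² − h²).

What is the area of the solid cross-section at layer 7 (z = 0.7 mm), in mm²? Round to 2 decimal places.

377.69 mm²

At z = 0.7 mm: the cylinder: section is a regular 32-gon, circumradius r=11 (area = (32/2)·11.000²·sin(360°/32) = 377.69 mm²); the sphere at (-0.5, -4) is not intersected at this z (|z−center|=16.300 > r=11); the cube at (5, 10.5) is absent (z outside [7, 22]); the cube at (11.5, 6) is absent (z outside [5, 17.5]); Taking the union: only the r=11 cylinder is present, so the union is just that shape — area = 377.69 mm²; the cube at (7, -3) is not intersected at this z (z outside [2.5, 27]); After the difference (first − rest): none of the subtracted shapes is present at this height, so the result so far is unchanged — area = 377.69 mm². Overall, the cross-section is a single solid region. Net area = 377.69 mm².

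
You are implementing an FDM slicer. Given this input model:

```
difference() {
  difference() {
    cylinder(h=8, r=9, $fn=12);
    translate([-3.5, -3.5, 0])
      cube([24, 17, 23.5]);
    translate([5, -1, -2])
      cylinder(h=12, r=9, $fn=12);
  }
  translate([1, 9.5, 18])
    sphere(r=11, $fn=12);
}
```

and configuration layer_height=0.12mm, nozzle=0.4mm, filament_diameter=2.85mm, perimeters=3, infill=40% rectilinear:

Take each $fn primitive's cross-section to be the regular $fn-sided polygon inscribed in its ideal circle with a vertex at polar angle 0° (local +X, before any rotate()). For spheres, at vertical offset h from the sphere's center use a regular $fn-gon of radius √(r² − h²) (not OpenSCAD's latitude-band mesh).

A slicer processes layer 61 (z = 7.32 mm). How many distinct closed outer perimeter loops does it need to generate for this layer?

At z = 7.32 mm: the r=9 cylinder contributes a regular 12-gon of circumradius 9; the cube at (-3.5, -3.5) (footprint 24×17) is included at this height; the r=9 cylinder at (5, -1) gives a regular 12-gon of circumradius 9 (constant along its height); After the difference (first − rest): starting from the r=9 cylinder, the 24×17 cube at (-3.5, -3.5) partially overlaps it — only the 132.72 mm² overlap (of its 408.00 mm²) is removed, clipping the outline; the r=9 cylinder at (5, -1) partially overlaps it — only the 41.65 mm² overlap (of its 243.00 mm²) is removed, clipping the outline — 1 connected region; the sphere at (1, 9.5): section is a regular 12-gon, circumradius = √(r²−h²) = √(11²−10.68²) = 2.634; Taking the first minus the rest: starting from the result so far, the r=11 sphere at (1, 9.5) misses the remaining region (no effect) — 1 connected region. The result has 1 disconnected region.

1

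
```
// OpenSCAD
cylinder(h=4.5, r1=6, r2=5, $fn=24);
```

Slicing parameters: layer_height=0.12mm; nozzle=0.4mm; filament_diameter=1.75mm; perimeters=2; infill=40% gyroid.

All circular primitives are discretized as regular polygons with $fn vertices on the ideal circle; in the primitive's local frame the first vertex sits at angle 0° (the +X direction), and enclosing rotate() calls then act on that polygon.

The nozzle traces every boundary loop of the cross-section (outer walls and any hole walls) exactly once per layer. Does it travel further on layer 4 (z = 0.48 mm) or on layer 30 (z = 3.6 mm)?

layer 4 (z = 0.48 mm)

Layer 4 (z = 0.48): the cone: at t=0.107 of its height the radius interpolates to r₁+(r₂−r₁)t = 5.893, giving a regular 24-gon of that circumradius (perimeter = 2·24·5.893·sin(180°/24) = 36.92 mm). So its perimeter = 36.92 mm. Layer 30 (z = 3.6): the cone: at t=0.800 of its height the radius interpolates to r₁+(r₂−r₁)t = 5.200, giving a regular 24-gon of that circumradius (perimeter = 2·24·5.200·sin(180°/24) = 32.58 mm). So its perimeter = 32.58 mm. Layer 4 is larger (36.92 vs 32.58 mm).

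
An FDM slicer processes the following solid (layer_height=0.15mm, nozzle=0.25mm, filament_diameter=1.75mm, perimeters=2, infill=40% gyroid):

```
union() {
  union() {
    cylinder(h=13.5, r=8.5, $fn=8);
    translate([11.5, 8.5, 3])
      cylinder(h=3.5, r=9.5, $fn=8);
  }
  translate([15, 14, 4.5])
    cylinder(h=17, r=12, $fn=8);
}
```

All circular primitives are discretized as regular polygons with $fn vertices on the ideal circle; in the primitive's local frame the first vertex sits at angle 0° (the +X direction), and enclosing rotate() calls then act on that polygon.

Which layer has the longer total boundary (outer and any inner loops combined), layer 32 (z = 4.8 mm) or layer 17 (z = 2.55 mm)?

Layer 32 (z = 4.8): the r=8.5 cylinder contributes a regular 8-gon of circumradius 8.5 (perimeter = 2·8·8.500·sin(180°/8) = 52.04 mm); the r=9.5 cylinder at (11.5, 8.5) contributes a regular 8-gon of circumradius 9.5 (perimeter = 2·8·9.500·sin(180°/8) = 58.17 mm); Merging all regions: the regions partially overlap (shared area 17.03 mm²), so the edge portions inside another operand are dropped and the merged outline is re-measured after clipping — boundary = 90.05 mm; the cylinder at (15, 14): section is a regular 8-gon, circumradius r=12 (perimeter = 2·8·12.000·sin(180°/8) = 73.48 mm); Merging all regions: the regions partially overlap (shared area 190.75 mm²), so the edge portions inside another operand are dropped and the merged outline is re-measured after clipping — boundary = 112.46 mm. So its perimeter = 112.46 mm. Layer 17 (z = 2.55): the r=8.5 cylinder gives a regular 8-gon of circumradius 8.5 (constant along its height) (perimeter = 2·8·8.500·sin(180°/8) = 52.04 mm); the cylinder at (11.5, 8.5) does not reach this height (z outside [3, 6.5]); Merging all regions: only the r=8.5 cylinder is present, so the union is just that shape — boundary = 52.04 mm; the cylinder at (15, 14) is not intersected at this z (z outside [4.5, 21.5]); Taking the union: only that combined region is present, so the union is just that shape — boundary = 52.04 mm. So its perimeter = 52.04 mm. Layer 32 is larger (112.46 vs 52.04 mm).

layer 32 (z = 4.8 mm)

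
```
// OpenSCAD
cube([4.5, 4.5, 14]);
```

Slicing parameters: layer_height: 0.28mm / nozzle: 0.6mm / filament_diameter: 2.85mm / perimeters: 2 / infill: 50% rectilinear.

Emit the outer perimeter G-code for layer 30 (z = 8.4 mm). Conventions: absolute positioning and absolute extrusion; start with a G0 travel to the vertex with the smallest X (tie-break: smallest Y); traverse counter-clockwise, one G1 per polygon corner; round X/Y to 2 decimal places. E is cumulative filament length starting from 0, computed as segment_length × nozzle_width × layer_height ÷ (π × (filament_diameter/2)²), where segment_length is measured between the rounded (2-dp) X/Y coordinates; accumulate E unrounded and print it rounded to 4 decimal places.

At z = 8.4 mm: the cube is present — its section is the full 4.5×4.5 rectangle. The outline is a single polygon with 4 vertices. Extrusion per mm of travel: 0.6 × 0.28 / (π × 1.425²) = 0.026335. Accumulating E over each segment gives final E = 0.4740.

G0 X0.00 Y0.00 Z8.40
G1 X4.50 Y0.00 E0.1185
G1 X4.50 Y4.50 E0.2370
G1 X0.00 Y4.50 E0.3555
G1 X0.00 Y0.00 E0.4740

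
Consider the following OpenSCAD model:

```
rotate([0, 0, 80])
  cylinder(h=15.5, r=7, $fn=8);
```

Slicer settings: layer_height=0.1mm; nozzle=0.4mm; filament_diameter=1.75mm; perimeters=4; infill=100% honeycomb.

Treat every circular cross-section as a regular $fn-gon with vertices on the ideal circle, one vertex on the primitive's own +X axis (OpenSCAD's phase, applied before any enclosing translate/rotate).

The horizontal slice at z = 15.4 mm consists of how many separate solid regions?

At z = 15.4 mm: the cylinder: section is a regular 8-gon, circumradius r=7; (rotated 80° about Z; rotation is an isometry so areas/perimeters/island counts are preserved). The result has 1 disconnected region.

1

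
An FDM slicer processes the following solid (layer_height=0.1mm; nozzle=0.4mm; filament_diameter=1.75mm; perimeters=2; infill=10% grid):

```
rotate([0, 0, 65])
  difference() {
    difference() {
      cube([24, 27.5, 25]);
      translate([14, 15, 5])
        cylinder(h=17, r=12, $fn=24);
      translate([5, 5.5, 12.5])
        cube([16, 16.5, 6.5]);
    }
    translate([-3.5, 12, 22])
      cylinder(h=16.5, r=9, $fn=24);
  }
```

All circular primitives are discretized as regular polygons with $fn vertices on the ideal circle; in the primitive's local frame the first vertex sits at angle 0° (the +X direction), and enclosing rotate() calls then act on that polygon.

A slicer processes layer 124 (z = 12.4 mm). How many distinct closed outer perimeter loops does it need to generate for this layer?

1

At z = 12.4 mm: the cube (footprint 24×27.5) is included at this height; the r=12 cylinder at (14, 15) gives a regular 24-gon of circumradius 12 (constant along its height); the cube at (5, 5.5) is not intersected at this z (z outside [12.5, 19]); Taking the first minus the rest: starting from the 24×27.5 cube, the r=12 cylinder at (14, 15) partially overlaps it — only the 430.15 mm² overlap (of its 447.24 mm²) is removed, clipping the outline — 1 connected region; the cylinder at (-3.5, 12) is absent (z outside [22, 38.5]); Subtracting the remaining from the first: none of the subtracted shapes is present at this height, so the result so far is unchanged — 1 connected region; (whole slice rotated 65° about Z — lengths, areas and connectivity unchanged). The result has 1 disconnected region.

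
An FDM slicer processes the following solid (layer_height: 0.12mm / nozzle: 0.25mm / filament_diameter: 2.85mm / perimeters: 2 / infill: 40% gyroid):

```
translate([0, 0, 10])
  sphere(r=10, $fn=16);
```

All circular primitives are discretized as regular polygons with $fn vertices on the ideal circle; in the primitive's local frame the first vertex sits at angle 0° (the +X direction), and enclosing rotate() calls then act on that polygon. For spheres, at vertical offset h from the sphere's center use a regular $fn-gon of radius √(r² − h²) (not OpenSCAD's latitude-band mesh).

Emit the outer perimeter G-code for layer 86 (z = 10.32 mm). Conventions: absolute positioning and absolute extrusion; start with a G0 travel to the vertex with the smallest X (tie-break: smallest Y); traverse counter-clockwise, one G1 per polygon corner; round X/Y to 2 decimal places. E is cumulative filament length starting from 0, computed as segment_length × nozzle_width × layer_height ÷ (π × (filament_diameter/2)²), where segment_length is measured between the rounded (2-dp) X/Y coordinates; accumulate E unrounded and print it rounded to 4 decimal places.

G0 X-9.99 Y0.00 Z10.32
G1 X-9.23 Y-3.82 E0.0183
G1 X-7.07 Y-7.07 E0.0367
G1 X-3.82 Y-9.23 E0.0550
G1 X0.00 Y-9.99 E0.0733
G1 X3.82 Y-9.23 E0.0917
G1 X7.07 Y-7.07 E0.1100
G1 X9.23 Y-3.82 E0.1284
G1 X9.99 Y0.00 E0.1467
G1 X9.23 Y3.82 E0.1650
G1 X7.07 Y7.07 E0.1833
G1 X3.82 Y9.23 E0.2017
G1 X0.00 Y9.99 E0.2200
G1 X-3.82 Y9.23 E0.2383
G1 X-7.07 Y7.07 E0.2567
G1 X-9.23 Y3.82 E0.2750
G1 X-9.99 Y0.00 E0.2933

At z = 10.32 mm: the r=10 sphere contributes a regular 16-gon of circumradius √(10²−0.32²) = 9.995. The outline is a single polygon with 16 vertices. Extrusion per mm of travel: 0.25 × 0.12 / (π × 1.425²) = 0.004703. Accumulating E over each segment gives final E = 0.2933.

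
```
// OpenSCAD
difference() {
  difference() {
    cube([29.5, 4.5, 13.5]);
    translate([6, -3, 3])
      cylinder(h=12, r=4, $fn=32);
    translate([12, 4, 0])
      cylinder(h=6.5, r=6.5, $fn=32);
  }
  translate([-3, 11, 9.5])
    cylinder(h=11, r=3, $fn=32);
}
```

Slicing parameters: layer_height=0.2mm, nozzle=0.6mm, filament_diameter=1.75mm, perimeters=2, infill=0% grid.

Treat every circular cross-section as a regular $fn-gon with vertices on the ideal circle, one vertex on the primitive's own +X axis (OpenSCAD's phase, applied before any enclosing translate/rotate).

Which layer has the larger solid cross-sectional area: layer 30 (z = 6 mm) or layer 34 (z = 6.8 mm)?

Layer 30 (z = 6): the cube (footprint 29.5×4.5) is included at this height (area 132.75 mm²); the cylinder at (6, -3): section is a regular 32-gon, circumradius r=4 (area = (32/2)·4.000²·sin(360°/32) = 49.94 mm²); the r=6.5 cylinder at (12, 4) gives a regular 32-gon of circumradius 6.5 (constant along its height) (area = (32/2)·6.500²·sin(360°/32) = 131.88 mm²); After the difference (first − rest): starting from the 29.5×4.5 cube (132.75 mm²), the r=4 cylinder at (6, -3) partially overlaps it — only the 3.55 mm² overlap (of its 49.94 mm²) is removed, clipping the outline; the r=6.5 cylinder at (12, 4) partially overlaps it — only the 53.58 mm² overlap (of its 131.88 mm²) is removed, clipping the outline — area = 75.62 mm²; the cylinder at (-3, 11) is not intersected at this z (z outside [9.5, 20.5]); Subtracting the remaining from the first: none of the subtracted shapes is present at this height, so that combined region is unchanged — area = 75.62 mm². So its area = 75.62 mm². Layer 34 (z = 6.8): the cube is present — its section is the full 29.5×4.5 rectangle (area 132.75 mm²); the cylinder at (6, -3): section is a regular 32-gon, circumradius r=4 (area = (32/2)·4.000²·sin(360°/32) = 49.94 mm²); the cylinder at (12, 4) is absent (z outside [0, 6.5]); After the difference (first − rest): starting from the 29.5×4.5 cube (132.75 mm²), the r=4 cylinder at (6, -3) partially overlaps it — only the 3.55 mm² overlap (of its 49.94 mm²) is removed, clipping the outline — area = 129.20 mm²; the cylinder at (-3, 11) is not intersected at this z (z outside [9.5, 20.5]); After the difference (first − rest): none of the subtracted shapes is present at this height, so that combined region is unchanged — area = 129.20 mm². So its area = 129.20 mm². Layer 34 is larger (129.20 vs 75.62 mm²).

layer 34 (z = 6.8 mm)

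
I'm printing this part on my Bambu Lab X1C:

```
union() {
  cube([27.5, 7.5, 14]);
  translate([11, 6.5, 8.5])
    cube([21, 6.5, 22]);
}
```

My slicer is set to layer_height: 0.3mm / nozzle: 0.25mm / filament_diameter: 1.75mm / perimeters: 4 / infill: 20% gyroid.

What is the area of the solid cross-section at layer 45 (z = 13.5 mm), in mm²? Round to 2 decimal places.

At z = 13.5 mm: the cube is present — its section is the full 27.5×7.5 rectangle (area 206.25 mm²); the cube at (11, 6.5) (footprint 21×6.5) is included at this height (area 136.50 mm²); Taking the union: the regions partially overlap — summed areas 342.75 mm² minus the doubly-counted overlap 16.50 mm² gives 326.25 mm² — area = 326.25 mm². Overall, the cross-section is a single solid region. Net area = 326.25 mm².

326.25 mm²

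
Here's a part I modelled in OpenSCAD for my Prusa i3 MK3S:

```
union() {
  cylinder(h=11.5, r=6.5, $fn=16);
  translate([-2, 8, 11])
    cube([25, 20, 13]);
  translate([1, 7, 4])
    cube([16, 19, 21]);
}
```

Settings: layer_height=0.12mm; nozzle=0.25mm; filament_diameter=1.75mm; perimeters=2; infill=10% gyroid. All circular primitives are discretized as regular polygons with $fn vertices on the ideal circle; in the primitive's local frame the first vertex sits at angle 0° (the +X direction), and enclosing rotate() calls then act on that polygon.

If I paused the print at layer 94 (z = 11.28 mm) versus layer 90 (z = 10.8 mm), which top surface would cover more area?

Layer 94 (z = 11.28): the r=6.5 cylinder contributes a regular 16-gon of circumradius 6.5 (area = (16/2)·6.500²·sin(360°/16) = 129.35 mm²); the 25×20 cube at (-2, 8) contributes its full rectangle (area 500.00 mm²); the 16×19 cube at (1, 7) contributes its full rectangle (area 304.00 mm²); Taking the union: the regions partially overlap — summed areas 933.35 mm² minus the doubly-counted overlap 288.00 mm² gives 645.35 mm² — area = 645.35 mm². So its area = 645.35 mm². Layer 90 (z = 10.8): the r=6.5 cylinder gives a regular 16-gon of circumradius 6.5 (constant along its height) (area = (16/2)·6.500²·sin(360°/16) = 129.35 mm²); the cube at (-2, 8) does not reach this height (z outside [11, 24]); the cube at (1, 7) is present — its section is the full 16×19 rectangle (area 304.00 mm²); Merging all regions: the 2 present regions are separate (no shared area or edge), so areas and boundary lengths simply add and each stays a separate island — area = 433.35 mm². So its area = 433.35 mm². Layer 94 is larger (645.35 vs 433.35 mm²).

layer 94 (z = 11.28 mm)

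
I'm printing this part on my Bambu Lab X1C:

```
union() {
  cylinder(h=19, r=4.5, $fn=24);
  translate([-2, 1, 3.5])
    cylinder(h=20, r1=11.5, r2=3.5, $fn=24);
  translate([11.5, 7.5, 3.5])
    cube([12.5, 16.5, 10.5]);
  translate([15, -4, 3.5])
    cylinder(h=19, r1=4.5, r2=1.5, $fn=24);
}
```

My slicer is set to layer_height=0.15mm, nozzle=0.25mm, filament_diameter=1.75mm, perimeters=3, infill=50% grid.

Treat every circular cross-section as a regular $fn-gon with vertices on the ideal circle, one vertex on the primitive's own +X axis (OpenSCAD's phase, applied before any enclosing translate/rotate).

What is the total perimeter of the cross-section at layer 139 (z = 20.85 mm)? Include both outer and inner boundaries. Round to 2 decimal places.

At z = 20.85 mm: the cylinder is absent (z outside [0, 19]); the cone at (-2, 1) (r1=11.5→r2=3.5) has section circumradius 4.560 here — a regular 24-gon (perimeter = 2·24·4.560·sin(180°/24) = 28.57 mm); the cube at (11.5, 7.5) is absent (z outside [3.5, 14]); the cone at (15, -4) contributes a regular 24-gon of circumradius 1.761 (interpolated between r1=4.5 and r2=1.5 at t=0.913) (perimeter = 2·24·1.761·sin(180°/24) = 11.03 mm); Taking the union: the 2 present regions are separate (no shared area or edge), so areas and boundary lengths simply add and each stays a separate island — boundary = 39.60 mm. Overall, the cross-section has 2 separate islands. Total boundary length (outer) = 39.60 mm.

39.60 mm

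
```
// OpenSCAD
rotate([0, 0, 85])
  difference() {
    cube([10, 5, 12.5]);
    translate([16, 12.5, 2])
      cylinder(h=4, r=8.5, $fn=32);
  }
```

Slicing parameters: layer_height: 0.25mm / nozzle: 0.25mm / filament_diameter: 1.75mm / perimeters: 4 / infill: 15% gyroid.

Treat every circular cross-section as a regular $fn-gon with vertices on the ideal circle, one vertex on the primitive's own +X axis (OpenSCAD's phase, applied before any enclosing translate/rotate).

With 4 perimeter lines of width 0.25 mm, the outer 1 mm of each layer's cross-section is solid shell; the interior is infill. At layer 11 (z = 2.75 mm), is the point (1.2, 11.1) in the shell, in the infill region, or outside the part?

At z = 2.75 mm: the cube is present — its section is the full 10×5 rectangle; the r=8.5 cylinder at (16, 12.5) gives a regular 32-gon of circumradius 8.5 (constant along its height); After the difference (first − rest): starting from the 10×5 cube, the r=8.5 cylinder at (16, 12.5) misses the remaining region (no effect) — 1 connected region; (whole slice rotated 85° about Z — lengths, areas and connectivity unchanged). Overall, the cross-section is a single solid region. Undo the 85° rotation: the query point maps to (11.162, -0.228) in the un-rotated model frame. The nearest boundary edge runs (10.00, 5.00)→(10.00, 0.00); distance from the point to it = 1.18 mm. The point is not inside any of the regions above, so it lies outside the cross-section (1.18 mm from the nearest boundary).

outside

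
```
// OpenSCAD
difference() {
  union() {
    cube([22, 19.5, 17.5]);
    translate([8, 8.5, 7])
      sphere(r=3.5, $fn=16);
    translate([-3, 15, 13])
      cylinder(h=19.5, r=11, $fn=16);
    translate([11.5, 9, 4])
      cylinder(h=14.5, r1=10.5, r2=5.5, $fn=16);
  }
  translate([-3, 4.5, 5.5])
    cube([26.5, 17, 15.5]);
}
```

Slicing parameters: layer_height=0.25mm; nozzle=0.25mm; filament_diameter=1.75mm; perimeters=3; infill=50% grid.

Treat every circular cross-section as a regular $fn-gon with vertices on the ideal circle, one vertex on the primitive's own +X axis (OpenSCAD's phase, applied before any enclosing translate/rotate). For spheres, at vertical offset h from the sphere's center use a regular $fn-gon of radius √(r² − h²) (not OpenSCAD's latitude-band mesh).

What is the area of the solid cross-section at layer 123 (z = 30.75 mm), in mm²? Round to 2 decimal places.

At z = 30.75 mm: the cube does not reach this height (z outside [0, 17.5]); the sphere at (8, 8.5) does not reach this height (|z−center|=23.750 > r=3.5); the cylinder at (-3, 15): section is a regular 16-gon, circumradius r=11 (area = (16/2)·11.000²·sin(360°/16) = 370.44 mm²); the cone at (11.5, 9) is absent (z outside [4, 18.5]); Merging all regions: only the r=11 cylinder at (-3, 15) is present, so the union is just that shape — area = 370.44 mm²; the cube at (-3, 4.5) is absent (z outside [5.5, 21]); Subtracting the remaining from the first: none of the subtracted shapes is present at this height, so the result so far is unchanged — area = 370.44 mm². Overall, the cross-section is a single solid region. Net area = 370.44 mm².

370.44 mm²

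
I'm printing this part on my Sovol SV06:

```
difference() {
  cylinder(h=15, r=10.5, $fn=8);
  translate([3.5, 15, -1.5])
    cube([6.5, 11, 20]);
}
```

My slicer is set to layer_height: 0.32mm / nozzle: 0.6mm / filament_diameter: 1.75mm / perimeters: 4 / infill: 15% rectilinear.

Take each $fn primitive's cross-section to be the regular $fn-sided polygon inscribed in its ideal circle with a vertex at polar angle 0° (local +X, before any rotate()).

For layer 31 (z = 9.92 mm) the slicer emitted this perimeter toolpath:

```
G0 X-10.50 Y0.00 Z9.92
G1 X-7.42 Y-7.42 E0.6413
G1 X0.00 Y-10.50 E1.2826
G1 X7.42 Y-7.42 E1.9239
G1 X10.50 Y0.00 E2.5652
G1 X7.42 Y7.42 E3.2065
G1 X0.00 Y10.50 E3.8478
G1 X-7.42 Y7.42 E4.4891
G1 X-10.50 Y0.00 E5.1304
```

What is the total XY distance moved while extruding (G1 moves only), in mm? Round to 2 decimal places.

64.27 mm

Sum the Euclidean lengths of each G1 segment: total = 64.27 mm.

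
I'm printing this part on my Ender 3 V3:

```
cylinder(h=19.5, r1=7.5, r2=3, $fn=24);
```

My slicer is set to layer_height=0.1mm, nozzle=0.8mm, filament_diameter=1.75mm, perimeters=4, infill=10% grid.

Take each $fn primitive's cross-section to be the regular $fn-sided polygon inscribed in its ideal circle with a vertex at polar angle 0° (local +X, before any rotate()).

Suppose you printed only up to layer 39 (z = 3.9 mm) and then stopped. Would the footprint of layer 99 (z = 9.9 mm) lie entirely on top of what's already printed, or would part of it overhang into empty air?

entirely on top

Compare the two slices. At z = 3.9: the cone (r1=7.5→r2=3) has section circumradius 6.600 here — a regular 24-gon (area = (24/2)·6.600²·sin(360°/24) = 135.29 mm²). At z = 9.9: the cone contributes a regular 24-gon of circumradius 5.215 (interpolated between r1=7.5 and r2=3 at t=0.508) (area = (24/2)·5.215²·sin(360°/24) = 84.48 mm²). Checking containment: the cross-section at z = 9.9 is a subset of the cross-section at z = 3.9.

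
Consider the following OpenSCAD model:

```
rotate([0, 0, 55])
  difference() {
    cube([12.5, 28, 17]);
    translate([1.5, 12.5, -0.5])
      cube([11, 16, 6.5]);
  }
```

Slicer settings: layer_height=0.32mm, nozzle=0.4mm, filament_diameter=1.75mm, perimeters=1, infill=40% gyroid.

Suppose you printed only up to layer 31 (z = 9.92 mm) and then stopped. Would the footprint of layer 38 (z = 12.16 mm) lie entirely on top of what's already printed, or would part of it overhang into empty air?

entirely on top

Compare the two slices. At z = 9.92: the 12.5×28 cube contributes its full rectangle (area 350.00 mm²); the cube at (1.5, 12.5) is not intersected at this z (z outside [-0.5, 6]); After the difference (first − rest): none of the subtracted shapes is present at this height, so the 12.5×28 cube is unchanged — area = 350.00 mm²; (rotated 55° about Z; rotation is an isometry so areas/perimeters/island counts are preserved). At z = 12.16: the cube (footprint 12.5×28) is included at this height (area 350.00 mm²); the cube at (1.5, 12.5) is absent (z outside [-0.5, 6]); Taking the first minus the rest: none of the subtracted shapes is present at this height, so the 12.5×28 cube is unchanged — area = 350.00 mm²; (rotated 55° about Z; rotation is an isometry so areas/perimeters/island counts are preserved). Checking containment: the cross-section at z = 12.16 is a subset of the cross-section at z = 9.92.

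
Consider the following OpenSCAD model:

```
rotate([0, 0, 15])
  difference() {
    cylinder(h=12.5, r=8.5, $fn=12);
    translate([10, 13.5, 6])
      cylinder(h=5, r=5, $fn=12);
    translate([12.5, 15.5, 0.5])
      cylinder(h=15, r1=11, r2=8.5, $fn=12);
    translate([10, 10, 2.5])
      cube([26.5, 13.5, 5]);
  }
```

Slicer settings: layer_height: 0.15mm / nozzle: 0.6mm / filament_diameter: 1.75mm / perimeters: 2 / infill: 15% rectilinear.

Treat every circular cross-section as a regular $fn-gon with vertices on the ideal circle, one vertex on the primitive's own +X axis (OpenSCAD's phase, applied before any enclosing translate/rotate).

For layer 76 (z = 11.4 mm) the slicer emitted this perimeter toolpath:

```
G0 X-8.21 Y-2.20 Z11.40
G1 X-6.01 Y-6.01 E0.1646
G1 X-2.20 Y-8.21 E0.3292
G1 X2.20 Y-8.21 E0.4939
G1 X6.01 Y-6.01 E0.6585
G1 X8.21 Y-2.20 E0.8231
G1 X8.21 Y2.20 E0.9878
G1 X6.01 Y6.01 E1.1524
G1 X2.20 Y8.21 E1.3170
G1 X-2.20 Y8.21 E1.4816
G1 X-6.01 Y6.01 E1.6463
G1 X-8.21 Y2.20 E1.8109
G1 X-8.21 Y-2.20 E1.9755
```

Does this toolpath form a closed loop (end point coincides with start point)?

Start point (G0): (-8.21, -2.20). End point (last G1): the path returns to the start — closed.

yes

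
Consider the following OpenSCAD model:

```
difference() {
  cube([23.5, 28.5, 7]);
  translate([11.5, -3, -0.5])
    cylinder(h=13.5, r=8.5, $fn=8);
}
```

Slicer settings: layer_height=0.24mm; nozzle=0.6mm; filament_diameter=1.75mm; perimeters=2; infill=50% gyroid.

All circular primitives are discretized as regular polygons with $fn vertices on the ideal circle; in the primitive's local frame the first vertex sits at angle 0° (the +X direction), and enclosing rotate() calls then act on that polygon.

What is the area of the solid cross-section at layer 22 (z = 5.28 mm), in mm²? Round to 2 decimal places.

At z = 5.28 mm: the cube is present — its section is the full 23.5×28.5 rectangle (area 669.75 mm²); the r=8.5 cylinder at (11.5, -3) contributes a regular 8-gon of circumradius 8.5 (area = (8/2)·8.500²·sin(360°/8) = 204.35 mm²); After the difference (first − rest): starting from the 23.5×28.5 cube (669.75 mm²), the r=8.5 cylinder at (11.5, -3) partially overlaps it — only the 54.90 mm² overlap (of its 204.35 mm²) is removed, clipping the outline — area = 614.85 mm². Overall, the cross-section is a single solid region. Net area = 614.85 mm².

614.85 mm²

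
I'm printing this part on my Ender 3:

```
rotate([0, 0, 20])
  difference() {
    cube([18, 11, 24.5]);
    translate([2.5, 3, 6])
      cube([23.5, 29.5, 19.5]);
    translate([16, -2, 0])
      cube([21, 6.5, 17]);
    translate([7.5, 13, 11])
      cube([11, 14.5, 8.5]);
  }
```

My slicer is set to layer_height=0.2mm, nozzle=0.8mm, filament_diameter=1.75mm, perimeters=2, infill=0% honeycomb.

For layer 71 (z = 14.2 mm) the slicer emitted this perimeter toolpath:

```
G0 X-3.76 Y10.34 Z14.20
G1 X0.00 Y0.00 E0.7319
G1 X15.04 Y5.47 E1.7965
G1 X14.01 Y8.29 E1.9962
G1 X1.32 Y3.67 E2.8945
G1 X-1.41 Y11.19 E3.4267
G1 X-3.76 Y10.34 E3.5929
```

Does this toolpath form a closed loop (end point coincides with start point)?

yes

Start point (G0): (-3.76, 10.34). End point (last G1): the path returns to the start — closed.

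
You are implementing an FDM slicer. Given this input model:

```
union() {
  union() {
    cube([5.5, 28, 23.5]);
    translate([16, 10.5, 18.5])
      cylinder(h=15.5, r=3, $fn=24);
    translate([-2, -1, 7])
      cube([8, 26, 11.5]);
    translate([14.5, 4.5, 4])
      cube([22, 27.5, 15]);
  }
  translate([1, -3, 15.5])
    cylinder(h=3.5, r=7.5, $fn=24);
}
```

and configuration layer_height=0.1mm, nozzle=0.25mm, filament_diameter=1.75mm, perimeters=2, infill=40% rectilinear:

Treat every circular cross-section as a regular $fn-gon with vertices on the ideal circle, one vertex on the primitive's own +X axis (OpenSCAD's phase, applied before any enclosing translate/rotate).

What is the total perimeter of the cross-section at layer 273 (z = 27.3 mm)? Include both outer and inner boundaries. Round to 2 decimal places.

At z = 27.3 mm: the cube does not reach this height (z outside [0, 23.5]); the r=3 cylinder at (16, 10.5) gives a regular 24-gon of circumradius 3 (constant along its height) (perimeter = 2·24·3.000·sin(180°/24) = 18.80 mm); the cube at (-2, -1) is not intersected at this z (z outside [7, 18.5]); the cube at (14.5, 4.5) is not intersected at this z (z outside [4, 19]); Merging all regions: only the r=3 cylinder at (16, 10.5) is present, so the union is just that shape — boundary = 18.80 mm; the cylinder at (1, -3) is not intersected at this z (z outside [15.5, 19]); Taking the union: only that combined region is present, so the union is just that shape — boundary = 18.80 mm. Overall, the cross-section is a single solid region. Total boundary length (outer) = 18.80 mm.

18.80 mm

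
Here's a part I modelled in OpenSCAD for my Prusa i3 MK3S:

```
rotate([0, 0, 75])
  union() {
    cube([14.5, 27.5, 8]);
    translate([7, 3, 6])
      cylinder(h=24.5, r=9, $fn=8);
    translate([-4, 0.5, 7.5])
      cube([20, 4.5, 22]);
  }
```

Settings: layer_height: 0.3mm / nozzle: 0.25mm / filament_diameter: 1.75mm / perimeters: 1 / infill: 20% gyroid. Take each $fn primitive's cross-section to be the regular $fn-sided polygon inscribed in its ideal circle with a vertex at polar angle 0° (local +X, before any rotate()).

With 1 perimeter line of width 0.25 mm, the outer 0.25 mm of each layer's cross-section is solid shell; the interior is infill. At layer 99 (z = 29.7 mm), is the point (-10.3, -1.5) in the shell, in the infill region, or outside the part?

outside

At z = 29.7 mm: the cube is absent (z outside [0, 8]); the r=9 cylinder at (7, 3) gives a regular 8-gon of circumradius 9 (constant along its height); the cube at (-4, 0.5) is not intersected at this z (z outside [7.5, 29.5]); Taking the union: only the r=9 cylinder at (7, 3) is present, so the union is just that shape — 1 connected region; (whole slice rotated 75° about Z — lengths, areas and connectivity unchanged). Overall, the cross-section is a single solid region. Undo the 75° rotation: the query point maps to (-4.115, 9.561) in the un-rotated model frame. The nearest boundary edge runs (0.64, 9.36)→(-2.00, 3.00); distance from the point to it = 4.46 mm. The point is not inside any of the regions above, so it lies outside the cross-section (4.46 mm from the nearest boundary).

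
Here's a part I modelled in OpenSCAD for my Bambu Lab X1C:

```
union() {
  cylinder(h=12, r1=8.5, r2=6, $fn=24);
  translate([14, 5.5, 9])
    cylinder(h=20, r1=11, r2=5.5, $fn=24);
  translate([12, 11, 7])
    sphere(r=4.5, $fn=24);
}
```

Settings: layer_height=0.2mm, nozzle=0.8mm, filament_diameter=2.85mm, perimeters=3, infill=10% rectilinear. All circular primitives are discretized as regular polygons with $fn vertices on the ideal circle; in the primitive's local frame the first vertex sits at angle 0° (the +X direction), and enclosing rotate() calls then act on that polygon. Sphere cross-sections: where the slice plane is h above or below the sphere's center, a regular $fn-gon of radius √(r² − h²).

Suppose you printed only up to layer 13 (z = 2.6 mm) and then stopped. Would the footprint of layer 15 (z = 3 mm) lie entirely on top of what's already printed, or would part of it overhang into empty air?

part overhangs

Compare the two slices. At z = 2.6: the cone: at t=0.217 of its height the radius interpolates to r₁+(r₂−r₁)t = 7.958, giving a regular 24-gon of that circumradius (area = (24/2)·7.958²·sin(360°/24) = 196.71 mm²); the cone at (14, 5.5) is absent (z outside [9, 29]); the r=4.5 sphere at (12, 11) slices to a regular 24-gon of circumradius 0.943 (√(r²−h²) with h=4.4 from center) (area = (24/2)·0.943²·sin(360°/24) = 2.76 mm²); Taking the union: the 2 present regions are separate (no shared area or edge), so areas and boundary lengths simply add and each stays a separate island — area = 199.47 mm². At z = 3: the cone (r1=8.5→r2=6) has section circumradius 7.875 here — a regular 24-gon (area = (24/2)·7.875²·sin(360°/24) = 192.61 mm²); the cone at (14, 5.5) is absent (z outside [9, 29]); the sphere at (12, 11): section is a regular 24-gon, circumradius = √(r²−h²) = √(4.5²−4²) = 2.062 (area = (24/2)·2.062²·sin(360°/24) = 13.20 mm²); Combining (union): the 2 present regions are separate (no shared area or edge), so areas and boundary lengths simply add and each stays a separate island — area = 205.81 mm². Checking containment: at z = 3 the cross-section extends beyond the z = 2.6 cross-section by about 10.44 mm².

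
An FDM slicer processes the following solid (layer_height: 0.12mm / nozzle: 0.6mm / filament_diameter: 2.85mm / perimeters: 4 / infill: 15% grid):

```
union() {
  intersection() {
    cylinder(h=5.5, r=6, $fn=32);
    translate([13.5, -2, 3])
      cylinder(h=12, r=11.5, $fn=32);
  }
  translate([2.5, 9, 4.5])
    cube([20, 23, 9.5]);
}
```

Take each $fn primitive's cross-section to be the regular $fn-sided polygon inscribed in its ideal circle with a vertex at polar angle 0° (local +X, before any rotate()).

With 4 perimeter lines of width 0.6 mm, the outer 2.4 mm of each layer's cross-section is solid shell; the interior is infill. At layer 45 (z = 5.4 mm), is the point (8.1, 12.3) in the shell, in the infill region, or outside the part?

At z = 5.4 mm: the cylinder: section is a regular 32-gon, circumradius r=6; the cylinder at (13.5, -2): section is a regular 32-gon, circumradius r=11.5; Keeping only the common overlap: the r=11.5 cylinder at (13.5, -2) partially overlaps the r=6 cylinder; clipping to the common part keeps 26.23 mm² — 1 connected region; the 20×23 cube at (2.5, 9) contributes its full rectangle; Merging all regions: the 2 present regions are separate (no shared area or edge), so areas and boundary lengths simply add and each stays a separate island — 2 connected regions. Overall, the cross-section has 2 separate islands. The nearest boundary edge runs (22.50, 9.00)→(2.50, 9.00); distance from the point to it = 3.30 mm. (Shell/infill is judged within the island containing the point — the largest one.) The point is inside the cross-section and 3.30 mm from the nearest boundary — more than the 2.4 mm shell width (4 × 0.6), so it's in the infill interior.

infill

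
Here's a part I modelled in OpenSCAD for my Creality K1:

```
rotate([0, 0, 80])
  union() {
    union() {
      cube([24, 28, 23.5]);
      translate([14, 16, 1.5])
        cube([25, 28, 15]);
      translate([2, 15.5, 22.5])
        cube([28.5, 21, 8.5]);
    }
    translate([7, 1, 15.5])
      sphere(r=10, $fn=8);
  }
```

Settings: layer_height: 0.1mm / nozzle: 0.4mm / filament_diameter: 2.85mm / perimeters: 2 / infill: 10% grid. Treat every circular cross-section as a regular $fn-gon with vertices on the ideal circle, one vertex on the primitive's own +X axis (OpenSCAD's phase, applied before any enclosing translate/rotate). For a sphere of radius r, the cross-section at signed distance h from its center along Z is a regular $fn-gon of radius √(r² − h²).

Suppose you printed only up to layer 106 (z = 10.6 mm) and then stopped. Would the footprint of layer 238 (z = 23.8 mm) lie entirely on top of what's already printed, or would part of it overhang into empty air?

Compare the two slices. At z = 10.6: the cube (footprint 24×28) is included at this height (area 672.00 mm²); the cube at (14, 16) is present — its section is the full 25×28 rectangle (area 700.00 mm²); the cube at (2, 15.5) is absent (z outside [22.5, 31]); Combining (union): the regions partially overlap — summed areas 1372.00 mm² minus the doubly-counted overlap 120.00 mm² gives 1252.00 mm² — area = 1252.00 mm²; the r=10 sphere at (7, 1) slices to a regular 8-gon of circumradius 8.717 (√(r²−h²) with h=4.9 from center) (area = (8/2)·8.717²·sin(360°/8) = 214.93 mm²); Merging all regions: the regions partially overlap — summed areas 1466.93 mm² minus the doubly-counted overlap 119.42 mm² gives 1347.52 mm² — area = 1347.52 mm²; (rotated 80° about Z; rotation is an isometry so areas/perimeters/island counts are preserved). At z = 23.8: the cube is not intersected at this z (z outside [0, 23.5]); the cube at (14, 16) does not reach this height (z outside [1.5, 16.5]); the cube at (2, 15.5) (footprint 28.5×21) is included at this height (area 598.50 mm²); Merging all regions: only the 28.5×21 cube at (2, 15.5) is present, so the union is just that shape — area = 598.50 mm²; the r=10 sphere at (7, 1) slices to a regular 8-gon of circumradius 5.578 (√(r²−h²) with h=8.3 from center) (area = (8/2)·5.578²·sin(360°/8) = 87.99 mm²); Combining (union): the 2 present regions are separate (no shared area or edge), so areas and boundary lengths simply add and each stays a separate island — area = 686.49 mm²; (whole slice rotated 80° about Z — lengths, areas and connectivity unchanged). Checking containment: at z = 23.8 the cross-section extends beyond the z = 10.6 cross-section by about 105.25 mm².

part overhangs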